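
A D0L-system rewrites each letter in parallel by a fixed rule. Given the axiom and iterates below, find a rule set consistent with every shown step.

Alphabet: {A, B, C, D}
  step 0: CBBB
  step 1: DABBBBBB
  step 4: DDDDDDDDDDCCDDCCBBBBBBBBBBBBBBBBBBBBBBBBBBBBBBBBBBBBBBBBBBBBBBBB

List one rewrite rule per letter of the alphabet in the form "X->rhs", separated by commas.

A->CC, B->BB, C->DA, D->DD

  step 0 ⇒ step 1: CBBB ⇒ DA·BB·BB·BB
    B ↦ BB
    C ↦ DA
    A ↦ CC  (constrained at step 1)
    D ↦ DD  (constrained at step 1)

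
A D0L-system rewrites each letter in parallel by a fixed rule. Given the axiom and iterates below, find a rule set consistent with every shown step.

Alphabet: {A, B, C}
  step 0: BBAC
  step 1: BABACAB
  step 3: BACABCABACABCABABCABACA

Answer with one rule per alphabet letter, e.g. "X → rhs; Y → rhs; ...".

  step 0 ⇒ step 1: BBAC ⇒ BA·BA·CA·B
    A ↦ CA
    B ↦ BA
    C ↦ B

A->CA, B->BA, C->B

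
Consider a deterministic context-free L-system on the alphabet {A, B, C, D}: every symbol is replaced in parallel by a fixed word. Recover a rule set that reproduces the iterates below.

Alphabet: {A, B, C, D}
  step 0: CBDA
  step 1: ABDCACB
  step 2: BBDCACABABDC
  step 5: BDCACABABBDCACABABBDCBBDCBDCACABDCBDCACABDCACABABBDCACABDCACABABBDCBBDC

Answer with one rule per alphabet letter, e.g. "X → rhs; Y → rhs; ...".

  step 1 ⇒ step 2: ABDCACB ⇒ B·BDC·AC·A·B·A·BDC
    A ↦ B
    B ↦ BDC
    C ↦ A
    D ↦ AC

A->B, B->BDC, C->A, D->AC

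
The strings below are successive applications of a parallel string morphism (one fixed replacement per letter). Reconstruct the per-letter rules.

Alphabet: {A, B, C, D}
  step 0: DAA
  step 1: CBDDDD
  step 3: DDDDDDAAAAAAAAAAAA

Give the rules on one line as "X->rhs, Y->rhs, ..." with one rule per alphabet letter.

  step 0 ⇒ step 1: DAA ⇒ CB·DD·DD
    A ↦ DD
    D ↦ CB
    B ↦ AA  (constrained at step 1)
    C ↦ A  (constrained at step 1)

A->DD, B->AA, C->A, D->CB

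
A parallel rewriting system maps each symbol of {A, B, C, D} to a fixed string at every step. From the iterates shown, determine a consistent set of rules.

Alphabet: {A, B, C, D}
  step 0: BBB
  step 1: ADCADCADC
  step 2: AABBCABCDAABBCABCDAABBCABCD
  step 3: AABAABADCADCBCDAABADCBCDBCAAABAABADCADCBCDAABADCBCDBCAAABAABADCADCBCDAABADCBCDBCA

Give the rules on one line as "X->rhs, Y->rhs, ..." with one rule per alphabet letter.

  step 2 ⇒ step 3: AABBCABCDAABBCABCDAABBCABCD ⇒ AAB·AAB·ADC·ADC·BCD·AAB·ADC·BCD·BCA·AAB·AAB·ADC·ADC·BCD·AAB·ADC·BCD·BCA·AAB·AAB·ADC·ADC·BCD·AAB·ADC·BCD·BCA
    A ↦ AAB
    B ↦ ADC
    C ↦ BCD
    D ↦ BCA

A->AAB, B->ADC, C->BCD, D->BCA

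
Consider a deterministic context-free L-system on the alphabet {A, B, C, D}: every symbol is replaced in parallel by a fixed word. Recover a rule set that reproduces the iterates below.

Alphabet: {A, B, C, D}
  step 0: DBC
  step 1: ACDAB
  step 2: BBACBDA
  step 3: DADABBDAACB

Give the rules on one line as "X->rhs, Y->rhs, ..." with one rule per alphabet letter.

  step 2 ⇒ step 3: BBACBDA ⇒ DA·DA·B·B·DA·AC·B
    A ↦ B
    B ↦ DA
    C ↦ B
    D ↦ AC

A->B, B->DA, C->B, D->AC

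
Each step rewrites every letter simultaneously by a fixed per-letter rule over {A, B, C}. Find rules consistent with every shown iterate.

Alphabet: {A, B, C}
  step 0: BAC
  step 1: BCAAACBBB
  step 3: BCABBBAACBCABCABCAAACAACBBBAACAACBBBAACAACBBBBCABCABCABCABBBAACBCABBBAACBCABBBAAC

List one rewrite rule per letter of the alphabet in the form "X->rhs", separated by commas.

  step 0 ⇒ step 1: BAC ⇒ BCA·AAC·BBB
    A ↦ AAC
    B ↦ BCA
    C ↦ BBB

A->AAC, B->BCA, C->BBB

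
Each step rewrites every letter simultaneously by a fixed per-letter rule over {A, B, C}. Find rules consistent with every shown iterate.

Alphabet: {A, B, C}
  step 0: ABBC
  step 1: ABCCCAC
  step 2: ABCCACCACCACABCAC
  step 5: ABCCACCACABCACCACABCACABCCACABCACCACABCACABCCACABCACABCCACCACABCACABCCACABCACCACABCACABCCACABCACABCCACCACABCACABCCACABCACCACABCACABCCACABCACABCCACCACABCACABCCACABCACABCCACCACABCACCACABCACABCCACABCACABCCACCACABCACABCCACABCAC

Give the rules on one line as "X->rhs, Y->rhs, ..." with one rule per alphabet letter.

A->AB, B->C, C->CAC

  step 1 ⇒ step 2: ABCCCAC ⇒ AB·C·CAC·CAC·CAC·AB·CAC
    A ↦ AB
    B ↦ C
    C ↦ CAC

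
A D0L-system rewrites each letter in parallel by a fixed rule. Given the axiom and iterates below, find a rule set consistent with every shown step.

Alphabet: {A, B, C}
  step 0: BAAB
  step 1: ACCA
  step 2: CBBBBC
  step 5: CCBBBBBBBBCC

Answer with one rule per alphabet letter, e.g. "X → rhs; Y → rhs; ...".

A->C, B->A, C->BB

  step 1 ⇒ step 2: ACCA ⇒ C·BB·BB·C
    A ↦ C
    C ↦ BB
  step 0 ⇒ step 1: BAAB ⇒ A·C·C·A
    B ↦ A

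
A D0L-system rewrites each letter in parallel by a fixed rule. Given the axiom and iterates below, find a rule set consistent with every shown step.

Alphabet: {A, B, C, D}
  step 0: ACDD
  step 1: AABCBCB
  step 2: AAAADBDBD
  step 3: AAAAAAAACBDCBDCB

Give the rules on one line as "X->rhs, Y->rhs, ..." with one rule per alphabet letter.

A->AA, B->D, C->B, D->CB

  step 2 ⇒ step 3: AAAADBDBD ⇒ AA·AA·AA·AA·CB·D·CB·D·CB
    A ↦ AA
    B ↦ D
    D ↦ CB
  step 0 ⇒ step 1: ACDD ⇒ AA·B·CB·CB
    C ↦ B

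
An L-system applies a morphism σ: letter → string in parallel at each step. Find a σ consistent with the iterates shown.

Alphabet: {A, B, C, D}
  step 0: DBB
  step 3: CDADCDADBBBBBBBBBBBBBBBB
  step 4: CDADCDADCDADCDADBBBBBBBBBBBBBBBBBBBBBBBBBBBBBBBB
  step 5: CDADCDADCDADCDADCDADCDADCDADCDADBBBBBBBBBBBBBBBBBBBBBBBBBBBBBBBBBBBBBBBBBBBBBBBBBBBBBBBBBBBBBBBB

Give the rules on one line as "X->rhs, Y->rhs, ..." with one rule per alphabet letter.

A->CD, B->BB, C->CD, D->AD

  step 4 ⇒ step 5: CDADCDADCDADCDADBBBBBBBBBBBBBBBBBBBBBBBBBBBBBBBB ⇒ CD·AD·CD·AD·CD·AD·CD·AD·CD·AD·CD·AD·CD·AD·CD·AD·BB·BB·BB·BB·BB·BB·BB·BB·BB·BB·BB·BB·BB·BB·BB·BB·BB·BB·BB·BB·BB·BB·BB·BB·BB·BB·BB·BB·BB·BB·BB·BB
    A ↦ CD
    B ↦ BB
    C ↦ CD
    D ↦ AD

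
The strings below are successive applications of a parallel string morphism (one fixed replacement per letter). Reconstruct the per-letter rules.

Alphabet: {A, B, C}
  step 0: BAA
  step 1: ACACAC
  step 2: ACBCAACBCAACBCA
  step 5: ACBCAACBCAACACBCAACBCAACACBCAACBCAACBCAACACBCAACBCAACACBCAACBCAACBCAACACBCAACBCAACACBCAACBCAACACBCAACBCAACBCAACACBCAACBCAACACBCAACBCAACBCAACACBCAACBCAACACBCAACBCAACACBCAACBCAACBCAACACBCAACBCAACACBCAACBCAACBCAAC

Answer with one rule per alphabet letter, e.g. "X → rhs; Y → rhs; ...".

A->AC, B->AC, C->BCA

  step 1 ⇒ step 2: ACACAC ⇒ AC·BCA·AC·BCA·AC·BCA
    A ↦ AC
    C ↦ BCA
  step 0 ⇒ step 1: BAA ⇒ AC·AC·AC
    B ↦ AC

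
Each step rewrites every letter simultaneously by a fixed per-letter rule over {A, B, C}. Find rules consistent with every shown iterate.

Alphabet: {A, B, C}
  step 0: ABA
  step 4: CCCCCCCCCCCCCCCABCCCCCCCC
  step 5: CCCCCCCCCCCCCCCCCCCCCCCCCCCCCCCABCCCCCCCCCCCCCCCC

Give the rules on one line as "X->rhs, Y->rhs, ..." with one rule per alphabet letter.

A->C, B->AB, C->CC

  step 4 ⇒ step 5: CCCCCCCCCCCCCCCABCCCCCCCC ⇒ CC·CC·CC·CC·CC·CC·CC·CC·CC·CC·CC·CC·CC·CC·CC·C·AB·CC·CC·CC·CC·CC·CC·CC·CC
    A ↦ C
    B ↦ AB
    C ↦ CC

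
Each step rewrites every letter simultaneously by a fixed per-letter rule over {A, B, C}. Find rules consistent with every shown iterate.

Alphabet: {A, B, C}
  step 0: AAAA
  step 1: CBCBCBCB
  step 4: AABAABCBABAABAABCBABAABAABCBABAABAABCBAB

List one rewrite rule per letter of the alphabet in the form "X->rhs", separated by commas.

A->CB, B->AB, C->A

  step 0 ⇒ step 1: AAAA ⇒ CB·CB·CB·CB
    A ↦ CB
    B ↦ AB  (constrained at step 1)
    C ↦ A  (constrained at step 1)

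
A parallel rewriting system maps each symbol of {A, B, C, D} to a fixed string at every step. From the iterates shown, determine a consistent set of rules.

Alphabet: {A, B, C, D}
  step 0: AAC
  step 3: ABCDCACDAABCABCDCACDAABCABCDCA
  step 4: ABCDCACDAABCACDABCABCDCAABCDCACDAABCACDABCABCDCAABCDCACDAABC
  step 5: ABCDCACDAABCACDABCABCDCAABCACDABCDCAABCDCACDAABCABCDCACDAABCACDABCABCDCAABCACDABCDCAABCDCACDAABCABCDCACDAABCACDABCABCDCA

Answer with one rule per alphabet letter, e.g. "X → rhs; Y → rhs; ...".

  step 4 ⇒ step 5: ABCDCACDAABCACDABCABCDCAABCDCACDAABCACDABCABCDCAABCDCACDAABC ⇒ ABC·DC·A·CD·A·ABC·A·CD·ABC·ABC·DC·A·ABC·A·CD·ABC·DC·A·ABC·DC·A·CD·A·ABC·ABC·DC·A·CD·A·ABC·A·CD·ABC·ABC·DC·A·ABC·A·CD·ABC·DC·A·ABC·DC·A·CD·A·ABC·ABC·DC·A·CD·A·ABC·A·CD·ABC·ABC·DC·A
    A ↦ ABC
    B ↦ DC
    C ↦ A
    D ↦ CD

A->ABC, B->DC, C->A, D->CD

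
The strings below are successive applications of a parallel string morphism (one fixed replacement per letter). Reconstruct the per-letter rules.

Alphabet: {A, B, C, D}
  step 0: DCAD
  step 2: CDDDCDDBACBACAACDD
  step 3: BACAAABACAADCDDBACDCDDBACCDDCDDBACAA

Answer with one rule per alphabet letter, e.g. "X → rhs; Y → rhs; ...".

  step 2 ⇒ step 3: CDDDCDDBACBACAACDD ⇒ BAC·A·A·A·BAC·A·A·D·CDD·BAC·D·CDD·BAC·CDD·CDD·BAC·A·A
    A ↦ CDD
    B ↦ D
    C ↦ BAC
    D ↦ A

A->CDD, B->D, C->BAC, D->A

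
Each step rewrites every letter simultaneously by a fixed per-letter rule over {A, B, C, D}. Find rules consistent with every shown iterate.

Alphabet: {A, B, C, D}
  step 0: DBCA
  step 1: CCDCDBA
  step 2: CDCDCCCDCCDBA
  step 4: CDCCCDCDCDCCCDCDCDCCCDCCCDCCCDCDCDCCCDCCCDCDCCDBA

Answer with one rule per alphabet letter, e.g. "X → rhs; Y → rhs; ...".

  step 1 ⇒ step 2: CCDCDBA ⇒ CD·CD·CC·CD·CC·D·BA
    A ↦ BA
    B ↦ D
    C ↦ CD
    D ↦ CC

A->BA, B->D, C->CD, D->CC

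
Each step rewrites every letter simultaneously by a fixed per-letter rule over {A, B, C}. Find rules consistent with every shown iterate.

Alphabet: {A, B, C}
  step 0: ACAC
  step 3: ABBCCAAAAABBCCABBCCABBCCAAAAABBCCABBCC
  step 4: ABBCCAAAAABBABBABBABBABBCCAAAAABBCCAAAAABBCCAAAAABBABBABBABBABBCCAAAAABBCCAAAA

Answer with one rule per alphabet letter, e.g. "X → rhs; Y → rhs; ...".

  step 3 ⇒ step 4: ABBCCAAAAABBCCABBCCABBCCAAAAABBCCABBCC ⇒ ABB·C·C·AA·AA·ABB·ABB·ABB·ABB·ABB·C·C·AA·AA·ABB·C·C·AA·AA·ABB·C·C·AA·AA·ABB·ABB·ABB·ABB·ABB·C·C·AA·AA·ABB·C·C·AA·AA
    A ↦ ABB
    B ↦ C
    C ↦ AA

A->ABB, B->C, C->AA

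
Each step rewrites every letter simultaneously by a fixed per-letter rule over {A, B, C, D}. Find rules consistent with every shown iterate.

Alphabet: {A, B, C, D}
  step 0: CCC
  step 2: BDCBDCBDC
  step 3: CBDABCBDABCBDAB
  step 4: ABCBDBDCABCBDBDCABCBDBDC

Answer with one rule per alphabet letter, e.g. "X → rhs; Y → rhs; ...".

  step 3 ⇒ step 4: CBDABCBDABCBDAB ⇒ AB·C·BD·BD·C·AB·C·BD·BD·C·AB·C·BD·BD·C
    A ↦ BD
    B ↦ C
    C ↦ AB
    D ↦ BD

A->BD, B->C, C->AB, D->BD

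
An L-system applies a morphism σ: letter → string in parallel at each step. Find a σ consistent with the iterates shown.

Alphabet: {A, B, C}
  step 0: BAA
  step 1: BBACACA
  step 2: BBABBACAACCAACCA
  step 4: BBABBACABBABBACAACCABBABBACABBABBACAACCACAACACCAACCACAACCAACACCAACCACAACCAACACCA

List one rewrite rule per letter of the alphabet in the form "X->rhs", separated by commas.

A->CA, B->BBA, C->AC

  step 1 ⇒ step 2: BBACACA ⇒ BBA·BBA·CA·AC·CA·AC·CA
    A ↦ CA
    B ↦ BBA
    C ↦ AC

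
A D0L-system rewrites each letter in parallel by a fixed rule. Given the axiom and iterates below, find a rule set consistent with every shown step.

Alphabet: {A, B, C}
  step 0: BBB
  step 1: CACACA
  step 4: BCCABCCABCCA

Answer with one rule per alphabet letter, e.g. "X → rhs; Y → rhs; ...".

A->C, B->CA, C->B

  step 0 ⇒ step 1: BBB ⇒ CA·CA·CA
    B ↦ CA
    A ↦ C  (constrained at step 1)
    C ↦ B  (constrained at step 1)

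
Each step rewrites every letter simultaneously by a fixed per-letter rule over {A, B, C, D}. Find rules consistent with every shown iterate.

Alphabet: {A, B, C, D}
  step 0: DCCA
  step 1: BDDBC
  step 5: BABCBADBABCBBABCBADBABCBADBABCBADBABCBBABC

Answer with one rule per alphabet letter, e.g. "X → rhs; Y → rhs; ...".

A->BC, B->BA, C->D, D->B

  step 0 ⇒ step 1: DCCA ⇒ B·D·D·BC
    A ↦ BC
    C ↦ D
    D ↦ B
    B ↦ BA  (constrained at step 1)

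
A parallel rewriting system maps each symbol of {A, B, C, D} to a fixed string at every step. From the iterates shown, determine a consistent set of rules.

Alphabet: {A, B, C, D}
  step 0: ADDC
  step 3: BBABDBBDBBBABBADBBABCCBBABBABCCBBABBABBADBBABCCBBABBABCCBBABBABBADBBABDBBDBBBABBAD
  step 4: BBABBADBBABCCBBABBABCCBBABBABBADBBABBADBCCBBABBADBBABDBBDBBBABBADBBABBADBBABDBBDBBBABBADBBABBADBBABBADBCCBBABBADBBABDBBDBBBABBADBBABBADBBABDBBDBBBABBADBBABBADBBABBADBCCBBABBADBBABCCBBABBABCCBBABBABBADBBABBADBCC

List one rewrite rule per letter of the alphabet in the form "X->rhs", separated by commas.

A->D, B->BBA, C->BDB, D->BCC

  step 3 ⇒ step 4: BBABDBBDBBBABBADBBABCCBBABBABCCBBABBABBADBBABCCBBABBABCCBBABBABBADBBABDBBDBBBABBAD ⇒ BBA·BBA·D·BBA·BCC·BBA·BBA·BCC·BBA·BBA·BBA·D·BBA·BBA·D·BCC·BBA·BBA·D·BBA·BDB·BDB·BBA·BBA·D·BBA·BBA·D·BBA·BDB·BDB·BBA·BBA·D·BBA·BBA·D·BBA·BBA·D·BCC·BBA·BBA·D·BBA·BDB·BDB·BBA·BBA·D·BBA·BBA·D·BBA·BDB·BDB·BBA·BBA·D·BBA·BBA·D·BBA·BBA·D·BCC·BBA·BBA·D·BBA·BCC·BBA·BBA·BCC·BBA·BBA·BBA·D·BBA·BBA·D·BCC
    A ↦ D
    B ↦ BBA
    C ↦ BDB
    D ↦ BCC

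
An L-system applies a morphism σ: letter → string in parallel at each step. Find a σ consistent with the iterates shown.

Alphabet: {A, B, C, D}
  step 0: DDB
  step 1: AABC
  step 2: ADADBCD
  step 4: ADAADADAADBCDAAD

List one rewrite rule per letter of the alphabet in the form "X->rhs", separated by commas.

A->AD, B->BC, C->D, D->A

  step 1 ⇒ step 2: AABC ⇒ AD·AD·BC·D
    A ↦ AD
    B ↦ BC
    C ↦ D
  step 0 ⇒ step 1: DDB ⇒ A·A·BC
    D ↦ A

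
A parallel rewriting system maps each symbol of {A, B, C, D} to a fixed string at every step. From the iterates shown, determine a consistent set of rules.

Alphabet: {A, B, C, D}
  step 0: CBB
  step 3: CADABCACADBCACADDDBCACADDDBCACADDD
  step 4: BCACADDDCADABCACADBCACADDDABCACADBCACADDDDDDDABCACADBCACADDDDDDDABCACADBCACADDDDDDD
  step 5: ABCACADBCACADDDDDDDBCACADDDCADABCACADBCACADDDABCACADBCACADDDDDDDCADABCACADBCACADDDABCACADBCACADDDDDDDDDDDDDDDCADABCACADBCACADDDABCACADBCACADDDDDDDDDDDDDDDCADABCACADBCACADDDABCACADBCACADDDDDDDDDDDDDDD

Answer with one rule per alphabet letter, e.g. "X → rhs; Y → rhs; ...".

  step 4 ⇒ step 5: BCACADDDCADABCACADBCACADDDABCACADBCACADDDDDDDABCACADBCACADDDDDDDABCACADBCACADDDDDDD ⇒ A·BCA·CAD·BCA·CAD·DD·DD·DD·BCA·CAD·DD·CAD·A·BCA·CAD·BCA·CAD·DD·A·BCA·CAD·BCA·CAD·DD·DD·DD·CAD·A·BCA·CAD·BCA·CAD·DD·A·BCA·CAD·BCA·CAD·DD·DD·DD·DD·DD·DD·DD·CAD·A·BCA·CAD·BCA·CAD·DD·A·BCA·CAD·BCA·CAD·DD·DD·DD·DD·DD·DD·DD·CAD·A·BCA·CAD·BCA·CAD·DD·A·BCA·CAD·BCA·CAD·DD·DD·DD·DD·DD·DD·DD
    A ↦ CAD
    B ↦ A
    C ↦ BCA
    D ↦ DD

A->CAD, B->A, C->BCA, D->DD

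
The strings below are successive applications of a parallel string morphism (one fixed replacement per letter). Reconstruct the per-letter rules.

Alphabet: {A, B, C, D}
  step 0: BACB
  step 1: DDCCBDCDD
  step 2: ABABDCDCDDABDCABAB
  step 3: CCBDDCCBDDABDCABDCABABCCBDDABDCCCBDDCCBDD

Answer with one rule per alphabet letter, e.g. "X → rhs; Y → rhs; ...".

  step 2 ⇒ step 3: ABABDCDCDDABDCABAB ⇒ CCB·DD·CCB·DD·AB·DC·AB·DC·AB·AB·CCB·DD·AB·DC·CCB·DD·CCB·DD
    A ↦ CCB
    B ↦ DD
    C ↦ DC
    D ↦ AB

A->CCB, B->DD, C->DC, D->AB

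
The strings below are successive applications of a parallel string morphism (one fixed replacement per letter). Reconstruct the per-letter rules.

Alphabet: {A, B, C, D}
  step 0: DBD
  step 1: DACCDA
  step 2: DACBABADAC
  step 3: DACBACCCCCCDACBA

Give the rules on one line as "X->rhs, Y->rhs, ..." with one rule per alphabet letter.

A->C, B->CC, C->BA, D->DA

  step 2 ⇒ step 3: DACBABADAC ⇒ DA·C·BA·CC·C·CC·C·DA·C·BA
    A ↦ C
    B ↦ CC
    C ↦ BA
    D ↦ DA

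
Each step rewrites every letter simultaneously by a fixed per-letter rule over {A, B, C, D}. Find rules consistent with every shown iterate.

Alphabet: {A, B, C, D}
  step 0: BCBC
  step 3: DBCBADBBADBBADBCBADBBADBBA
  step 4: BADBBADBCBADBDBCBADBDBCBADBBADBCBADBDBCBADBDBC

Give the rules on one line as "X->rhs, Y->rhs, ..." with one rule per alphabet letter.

A->C, B->DB, C->BA, D->BA

  step 3 ⇒ step 4: DBCBADBBADBBADBCBADBBADBBA ⇒ BA·DB·BA·DB·C·BA·DB·DB·C·BA·DB·DB·C·BA·DB·BA·DB·C·BA·DB·DB·C·BA·DB·DB·C
    A ↦ C
    B ↦ DB
    C ↦ BA
    D ↦ BA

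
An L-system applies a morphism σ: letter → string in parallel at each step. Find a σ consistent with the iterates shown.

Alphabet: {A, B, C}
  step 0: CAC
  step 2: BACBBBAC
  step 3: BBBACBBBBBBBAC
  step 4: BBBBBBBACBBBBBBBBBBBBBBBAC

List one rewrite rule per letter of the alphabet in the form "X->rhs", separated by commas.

  step 3 ⇒ step 4: BBBACBBBBBBBAC ⇒ BB·BB·BB·B·AC·BB·BB·BB·BB·BB·BB·BB·B·AC
    A ↦ B
    B ↦ BB
    C ↦ AC

A->B, B->BB, C->AC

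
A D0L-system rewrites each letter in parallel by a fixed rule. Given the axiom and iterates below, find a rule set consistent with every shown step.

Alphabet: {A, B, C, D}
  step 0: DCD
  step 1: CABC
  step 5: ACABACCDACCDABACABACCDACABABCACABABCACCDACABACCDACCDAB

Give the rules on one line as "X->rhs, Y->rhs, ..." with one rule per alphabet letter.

  step 0 ⇒ step 1: DCD ⇒ C·AB·C
    C ↦ AB
    D ↦ C
    A ↦ AC  (constrained at step 1)
    B ↦ CD  (constrained at step 1)

A->AC, B->CD, C->AB, D->C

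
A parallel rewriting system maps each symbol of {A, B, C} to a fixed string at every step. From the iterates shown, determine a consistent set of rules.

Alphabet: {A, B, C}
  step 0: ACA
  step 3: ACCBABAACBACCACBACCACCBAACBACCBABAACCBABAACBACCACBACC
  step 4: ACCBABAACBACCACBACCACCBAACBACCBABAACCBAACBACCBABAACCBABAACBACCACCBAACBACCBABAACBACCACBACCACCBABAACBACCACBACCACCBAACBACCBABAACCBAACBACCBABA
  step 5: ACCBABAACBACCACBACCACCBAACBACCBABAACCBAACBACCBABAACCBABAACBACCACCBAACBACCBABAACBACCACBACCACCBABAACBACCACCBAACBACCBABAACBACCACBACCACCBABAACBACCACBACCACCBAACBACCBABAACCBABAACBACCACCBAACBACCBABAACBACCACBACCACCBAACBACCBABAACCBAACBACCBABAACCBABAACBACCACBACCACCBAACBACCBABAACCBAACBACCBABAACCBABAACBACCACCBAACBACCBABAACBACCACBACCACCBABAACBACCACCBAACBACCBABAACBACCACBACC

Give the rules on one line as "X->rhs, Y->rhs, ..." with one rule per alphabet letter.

  step 4 ⇒ step 5: ACCBABAACBACCACBACCACCBAACBACCBABAACCBAACBACCBABAACCBABAACBACCACCBAACBACCBABAACBACCACBACCACCBABAACBACCACBACCACCBAACBACCBABAACCBAACBACCBABA ⇒ ACC·BA·BA·ACB·ACC·ACB·ACC·ACC·BA·ACB·ACC·BA·BA·ACC·BA·ACB·ACC·BA·BA·ACC·BA·BA·ACB·ACC·ACC·BA·ACB·ACC·BA·BA·ACB·ACC·ACB·ACC·ACC·BA·BA·ACB·ACC·ACC·BA·ACB·ACC·BA·BA·ACB·ACC·ACB·ACC·ACC·BA·BA·ACB·ACC·ACB·ACC·ACC·BA·ACB·ACC·BA·BA·ACC·BA·BA·ACB·ACC·ACC·BA·ACB·ACC·BA·BA·ACB·ACC·ACB·ACC·ACC·BA·ACB·ACC·BA·BA·ACC·BA·ACB·ACC·BA·BA·ACC·BA·BA·ACB·ACC·ACB·ACC·ACC·BA·ACB·ACC·BA·BA·ACC·BA·ACB·ACC·BA·BA·ACC·BA·BA·ACB·ACC·ACC·BA·ACB·ACC·BA·BA·ACB·ACC·ACB·ACC·ACC·BA·BA·ACB·ACC·ACC·BA·ACB·ACC·BA·BA·ACB·ACC·ACB·ACC
    A ↦ ACC
    B ↦ ACB
    C ↦ BA

A->ACC, B->ACB, C->BA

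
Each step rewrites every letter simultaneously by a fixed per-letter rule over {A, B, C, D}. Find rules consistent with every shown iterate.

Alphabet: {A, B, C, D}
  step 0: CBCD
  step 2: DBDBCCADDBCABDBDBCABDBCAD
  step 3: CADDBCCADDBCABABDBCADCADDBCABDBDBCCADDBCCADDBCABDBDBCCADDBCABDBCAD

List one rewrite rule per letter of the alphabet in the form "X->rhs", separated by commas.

A->DB, B->DBC, C->AB, D->CAD

  step 2 ⇒ step 3: DBDBCCADDBCABDBDBCABDBCAD ⇒ CAD·DBC·CAD·DBC·AB·AB·DB·CAD·CAD·DBC·AB·DB·DBC·CAD·DBC·CAD·DBC·AB·DB·DBC·CAD·DBC·AB·DB·CAD
    A ↦ DB
    B ↦ DBC
    C ↦ AB
    D ↦ CAD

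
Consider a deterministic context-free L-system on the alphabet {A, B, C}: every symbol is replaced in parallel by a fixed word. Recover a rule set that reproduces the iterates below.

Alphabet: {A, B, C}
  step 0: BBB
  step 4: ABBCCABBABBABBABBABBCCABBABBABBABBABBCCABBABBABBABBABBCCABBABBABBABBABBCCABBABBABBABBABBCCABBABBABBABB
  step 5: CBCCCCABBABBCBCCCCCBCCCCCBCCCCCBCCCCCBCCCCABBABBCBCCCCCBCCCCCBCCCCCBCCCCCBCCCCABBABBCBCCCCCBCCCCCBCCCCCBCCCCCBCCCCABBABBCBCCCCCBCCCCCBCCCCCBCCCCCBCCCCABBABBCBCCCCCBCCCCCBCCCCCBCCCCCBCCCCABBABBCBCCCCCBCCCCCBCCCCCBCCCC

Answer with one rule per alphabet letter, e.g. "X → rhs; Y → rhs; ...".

A->CB, B->CC, C->ABB

  step 4 ⇒ step 5: ABBCCABBABBABBABBABBCCABBABBABBABBABBCCABBABBABBABBABBCCABBABBABBABBABBCCABBABBABBABBABBCCABBABBABBABB ⇒ CB·CC·CC·ABB·ABB·CB·CC·CC·CB·CC·CC·CB·CC·CC·CB·CC·CC·CB·CC·CC·ABB·ABB·CB·CC·CC·CB·CC·CC·CB·CC·CC·CB·CC·CC·CB·CC·CC·ABB·ABB·CB·CC·CC·CB·CC·CC·CB·CC·CC·CB·CC·CC·CB·CC·CC·ABB·ABB·CB·CC·CC·CB·CC·CC·CB·CC·CC·CB·CC·CC·CB·CC·CC·ABB·ABB·CB·CC·CC·CB·CC·CC·CB·CC·CC·CB·CC·CC·CB·CC·CC·ABB·ABB·CB·CC·CC·CB·CC·CC·CB·CC·CC·CB·CC·CC
    A ↦ CB
    B ↦ CC
    C ↦ ABB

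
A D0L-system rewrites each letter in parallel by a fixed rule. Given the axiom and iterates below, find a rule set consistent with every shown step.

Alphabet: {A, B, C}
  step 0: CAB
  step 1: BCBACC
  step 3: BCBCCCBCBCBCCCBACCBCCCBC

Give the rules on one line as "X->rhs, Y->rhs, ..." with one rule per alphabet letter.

A->BA, B->CC, C->BC

  step 0 ⇒ step 1: CAB ⇒ BC·BA·CC
    A ↦ BA
    B ↦ CC
    C ↦ BC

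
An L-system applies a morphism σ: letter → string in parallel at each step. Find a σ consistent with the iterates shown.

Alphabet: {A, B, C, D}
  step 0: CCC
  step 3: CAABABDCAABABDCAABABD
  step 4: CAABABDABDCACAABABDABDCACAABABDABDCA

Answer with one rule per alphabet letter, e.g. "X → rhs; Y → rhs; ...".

A->AB, B->D, C->CA, D->CA

  step 3 ⇒ step 4: CAABABDCAABABDCAABABD ⇒ CA·AB·AB·D·AB·D·CA·CA·AB·AB·D·AB·D·CA·CA·AB·AB·D·AB·D·CA
    A ↦ AB
    B ↦ D
    C ↦ CA
    D ↦ CA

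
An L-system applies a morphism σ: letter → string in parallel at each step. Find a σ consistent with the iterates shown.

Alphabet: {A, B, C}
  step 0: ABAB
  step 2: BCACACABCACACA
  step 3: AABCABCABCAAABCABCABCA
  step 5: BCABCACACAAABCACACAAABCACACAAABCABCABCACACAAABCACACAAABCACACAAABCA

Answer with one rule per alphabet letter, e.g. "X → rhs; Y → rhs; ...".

  step 2 ⇒ step 3: BCACACABCACACA ⇒ AA·B·CA·B·CA·B·CA·AA·B·CA·B·CA·B·CA
    A ↦ CA
    B ↦ AA
    C ↦ B

A->CA, B->AA, C->B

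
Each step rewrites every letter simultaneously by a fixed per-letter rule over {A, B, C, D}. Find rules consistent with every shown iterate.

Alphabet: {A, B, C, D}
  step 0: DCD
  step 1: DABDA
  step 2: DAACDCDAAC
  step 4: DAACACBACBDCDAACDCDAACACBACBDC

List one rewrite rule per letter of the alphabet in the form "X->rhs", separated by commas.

  step 1 ⇒ step 2: DABDA ⇒ DA·AC·DC·DA·AC
    A ↦ AC
    B ↦ DC
    D ↦ DA
  step 0 ⇒ step 1: DCD ⇒ DA·B·DA
    C ↦ B

A->AC, B->DC, C->B, D->DA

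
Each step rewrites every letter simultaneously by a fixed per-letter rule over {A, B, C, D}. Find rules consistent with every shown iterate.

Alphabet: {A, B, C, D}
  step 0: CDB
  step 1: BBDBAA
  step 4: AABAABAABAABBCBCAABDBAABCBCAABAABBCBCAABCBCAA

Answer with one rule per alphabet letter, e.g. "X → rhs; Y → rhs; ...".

A->BC, B->AA, C->B, D->BDB

  step 0 ⇒ step 1: CDB ⇒ B·BDB·AA
    B ↦ AA
    C ↦ B
    D ↦ BDB
    A ↦ BC  (constrained at step 1)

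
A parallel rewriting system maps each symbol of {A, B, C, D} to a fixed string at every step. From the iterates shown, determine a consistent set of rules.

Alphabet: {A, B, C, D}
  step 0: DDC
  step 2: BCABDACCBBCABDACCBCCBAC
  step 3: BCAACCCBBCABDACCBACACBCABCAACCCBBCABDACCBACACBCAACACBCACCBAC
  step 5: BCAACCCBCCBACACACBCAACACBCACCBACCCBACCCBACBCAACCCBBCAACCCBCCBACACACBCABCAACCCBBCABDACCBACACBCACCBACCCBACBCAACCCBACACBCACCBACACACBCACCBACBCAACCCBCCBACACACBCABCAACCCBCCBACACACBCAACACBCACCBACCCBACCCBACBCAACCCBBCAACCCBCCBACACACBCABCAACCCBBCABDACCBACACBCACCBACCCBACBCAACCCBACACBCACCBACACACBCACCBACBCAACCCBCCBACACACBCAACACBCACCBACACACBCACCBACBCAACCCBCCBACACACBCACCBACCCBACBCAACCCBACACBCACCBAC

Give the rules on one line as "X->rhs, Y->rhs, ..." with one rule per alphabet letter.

A->CCB, B->BCA, C->AC, D->BDA

  step 2 ⇒ step 3: BCABDACCBBCABDACCBCCBAC ⇒ BCA·AC·CCB·BCA·BDA·CCB·AC·AC·BCA·BCA·AC·CCB·BCA·BDA·CCB·AC·AC·BCA·AC·AC·BCA·CCB·AC
    A ↦ CCB
    B ↦ BCA
    C ↦ AC
    D ↦ BDA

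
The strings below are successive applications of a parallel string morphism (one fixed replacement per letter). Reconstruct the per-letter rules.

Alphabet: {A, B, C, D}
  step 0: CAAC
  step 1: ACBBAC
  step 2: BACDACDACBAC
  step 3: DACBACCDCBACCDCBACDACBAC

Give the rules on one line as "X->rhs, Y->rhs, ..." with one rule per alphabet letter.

  step 2 ⇒ step 3: BACDACDACBAC ⇒ DAC·B·AC·CDC·B·AC·CDC·B·AC·DAC·B·AC
    A ↦ B
    B ↦ DAC
    C ↦ AC
    D ↦ CDC

A->B, B->DAC, C->AC, D->CDC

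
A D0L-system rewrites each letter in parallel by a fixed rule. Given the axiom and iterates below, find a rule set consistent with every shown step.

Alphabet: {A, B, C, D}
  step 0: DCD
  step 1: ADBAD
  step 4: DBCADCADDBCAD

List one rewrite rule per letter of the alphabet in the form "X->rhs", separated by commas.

A->C, B->D, C->B, D->AD

  step 0 ⇒ step 1: DCD ⇒ AD·B·AD
    C ↦ B
    D ↦ AD
    A ↦ C  (constrained at step 1)
    B ↦ D  (constrained at step 1)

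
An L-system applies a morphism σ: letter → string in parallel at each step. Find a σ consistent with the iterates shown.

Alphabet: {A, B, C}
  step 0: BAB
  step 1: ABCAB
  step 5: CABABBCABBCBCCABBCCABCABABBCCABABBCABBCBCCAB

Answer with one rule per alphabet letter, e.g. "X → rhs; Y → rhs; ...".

A->C, B->AB, C->BC

  step 0 ⇒ step 1: BAB ⇒ AB·C·AB
    A ↦ C
    B ↦ AB
    C ↦ BC  (constrained at step 1)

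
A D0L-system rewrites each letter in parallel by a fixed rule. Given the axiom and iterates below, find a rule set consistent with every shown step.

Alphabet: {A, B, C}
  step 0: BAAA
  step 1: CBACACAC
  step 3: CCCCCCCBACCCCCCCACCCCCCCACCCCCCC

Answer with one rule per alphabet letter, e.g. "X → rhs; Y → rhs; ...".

A->AC, B->CB, C->CC

  step 0 ⇒ step 1: BAAA ⇒ CB·AC·AC·AC
    A ↦ AC
    B ↦ CB
    C ↦ CC  (constrained at step 1)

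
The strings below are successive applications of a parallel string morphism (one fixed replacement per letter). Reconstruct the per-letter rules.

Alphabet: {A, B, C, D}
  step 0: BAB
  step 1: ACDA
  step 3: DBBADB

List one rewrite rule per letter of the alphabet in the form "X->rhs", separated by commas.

A->CD, B->A, C->D, D->B

  step 0 ⇒ step 1: BAB ⇒ A·CD·A
    A ↦ CD
    B ↦ A
    C ↦ D  (constrained at step 1)
    D ↦ B  (constrained at step 1)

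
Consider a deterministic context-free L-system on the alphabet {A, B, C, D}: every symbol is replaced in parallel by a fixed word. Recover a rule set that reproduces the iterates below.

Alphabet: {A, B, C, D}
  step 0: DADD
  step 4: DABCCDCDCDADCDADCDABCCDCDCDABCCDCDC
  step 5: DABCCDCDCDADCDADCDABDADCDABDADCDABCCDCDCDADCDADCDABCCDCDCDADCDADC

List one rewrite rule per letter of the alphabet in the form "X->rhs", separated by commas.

A->B, B->CC, C->DC, D->DA

  step 4 ⇒ step 5: DABCCDCDCDADCDADCDABCCDCDCDABCCDCDC ⇒ DA·B·CC·DC·DC·DA·DC·DA·DC·DA·B·DA·DC·DA·B·DA·DC·DA·B·CC·DC·DC·DA·DC·DA·DC·DA·B·CC·DC·DC·DA·DC·DA·DC
    A ↦ B
    B ↦ CC
    C ↦ DC
    D ↦ DA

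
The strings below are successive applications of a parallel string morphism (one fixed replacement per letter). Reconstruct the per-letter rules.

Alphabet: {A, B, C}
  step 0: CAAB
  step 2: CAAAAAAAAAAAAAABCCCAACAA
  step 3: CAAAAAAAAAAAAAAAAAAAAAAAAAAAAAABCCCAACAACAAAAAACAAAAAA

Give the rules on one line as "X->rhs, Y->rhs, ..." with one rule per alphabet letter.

A->AA, B->BCC, C->CAA

  step 2 ⇒ step 3: CAAAAAAAAAAAAAABCCCAACAA ⇒ CAA·AA·AA·AA·AA·AA·AA·AA·AA·AA·AA·AA·AA·AA·AA·BCC·CAA·CAA·CAA·AA·AA·CAA·AA·AA
    A ↦ AA
    B ↦ BCC
    C ↦ CAA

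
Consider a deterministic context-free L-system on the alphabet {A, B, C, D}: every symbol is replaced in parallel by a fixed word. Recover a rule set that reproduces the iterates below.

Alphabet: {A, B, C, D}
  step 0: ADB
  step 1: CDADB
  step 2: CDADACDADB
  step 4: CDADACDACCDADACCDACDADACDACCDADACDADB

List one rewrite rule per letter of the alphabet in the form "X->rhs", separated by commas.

A->C, B->DB, C->CDA, D->DA

  step 1 ⇒ step 2: CDADB ⇒ CDA·DA·C·DA·DB
    A ↦ C
    B ↦ DB
    C ↦ CDA
    D ↦ DA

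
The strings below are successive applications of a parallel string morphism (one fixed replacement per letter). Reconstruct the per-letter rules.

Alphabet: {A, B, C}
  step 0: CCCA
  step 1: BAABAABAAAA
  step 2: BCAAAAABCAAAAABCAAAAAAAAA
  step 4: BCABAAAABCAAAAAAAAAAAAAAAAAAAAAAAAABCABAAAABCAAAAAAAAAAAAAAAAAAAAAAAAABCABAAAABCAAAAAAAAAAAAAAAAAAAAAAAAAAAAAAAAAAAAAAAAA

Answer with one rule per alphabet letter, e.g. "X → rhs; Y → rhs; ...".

A->AA, B->BCA, C->BAA

  step 1 ⇒ step 2: BAABAABAAAA ⇒ BCA·AA·AA·BCA·AA·AA·BCA·AA·AA·AA·AA
    A ↦ AA
    B ↦ BCA
  step 0 ⇒ step 1: CCCA ⇒ BAA·BAA·BAA·AA
    C ↦ BAA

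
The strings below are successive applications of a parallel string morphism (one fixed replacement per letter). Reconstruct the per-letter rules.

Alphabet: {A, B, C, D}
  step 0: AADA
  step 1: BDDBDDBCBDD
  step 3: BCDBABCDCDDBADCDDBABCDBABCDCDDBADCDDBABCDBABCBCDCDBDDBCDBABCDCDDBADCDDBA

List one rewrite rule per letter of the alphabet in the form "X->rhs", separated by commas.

  step 0 ⇒ step 1: AADA ⇒ BDD·BDD·BC·BDD
    A ↦ BDD
    D ↦ BC
    B ↦ DCD  (constrained at step 1)
    C ↦ DBA  (constrained at step 1)

A->BDD, B->DCD, C->DBA, D->BC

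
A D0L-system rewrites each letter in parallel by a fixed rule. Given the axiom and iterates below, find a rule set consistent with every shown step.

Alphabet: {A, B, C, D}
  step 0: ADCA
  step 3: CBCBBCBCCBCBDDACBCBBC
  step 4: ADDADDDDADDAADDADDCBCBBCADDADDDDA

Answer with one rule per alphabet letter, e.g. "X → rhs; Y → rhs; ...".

A->BC, B->DD, C->A, D->CB

  step 3 ⇒ step 4: CBCBBCBCCBCBDDACBCBBC ⇒ A·DD·A·DD·DD·A·DD·A·A·DD·A·DD·CB·CB·BC·A·DD·A·DD·DD·A
    A ↦ BC
    B ↦ DD
    C ↦ A
    D ↦ CB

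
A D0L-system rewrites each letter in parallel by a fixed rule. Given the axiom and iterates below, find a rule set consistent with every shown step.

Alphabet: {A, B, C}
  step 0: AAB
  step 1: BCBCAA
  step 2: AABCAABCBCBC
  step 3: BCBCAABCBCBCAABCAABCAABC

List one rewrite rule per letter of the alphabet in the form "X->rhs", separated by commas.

  step 2 ⇒ step 3: AABCAABCBCBC ⇒ BC·BC·AA·BC·BC·BC·AA·BC·AA·BC·AA·BC
    A ↦ BC
    B ↦ AA
    C ↦ BC

A->BC, B->AA, C->BC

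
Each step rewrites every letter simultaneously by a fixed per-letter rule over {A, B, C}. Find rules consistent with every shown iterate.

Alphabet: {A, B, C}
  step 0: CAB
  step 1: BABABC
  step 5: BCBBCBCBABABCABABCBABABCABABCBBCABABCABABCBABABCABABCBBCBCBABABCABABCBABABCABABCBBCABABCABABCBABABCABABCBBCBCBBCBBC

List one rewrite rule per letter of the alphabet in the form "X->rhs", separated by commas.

A->ABA, B->BC, C->B

  step 0 ⇒ step 1: CAB ⇒ B·ABA·BC
    A ↦ ABA
    B ↦ BC
    C ↦ B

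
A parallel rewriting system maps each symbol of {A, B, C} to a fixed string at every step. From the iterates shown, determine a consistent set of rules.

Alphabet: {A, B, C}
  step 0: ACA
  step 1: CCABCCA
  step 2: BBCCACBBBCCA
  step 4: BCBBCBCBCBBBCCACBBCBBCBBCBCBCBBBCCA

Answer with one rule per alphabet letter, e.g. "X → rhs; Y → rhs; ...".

  step 1 ⇒ step 2: CCABCCA ⇒ B·B·CCA·CB·B·B·CCA
    A ↦ CCA
    B ↦ CB
    C ↦ B

A->CCA, B->CB, C->B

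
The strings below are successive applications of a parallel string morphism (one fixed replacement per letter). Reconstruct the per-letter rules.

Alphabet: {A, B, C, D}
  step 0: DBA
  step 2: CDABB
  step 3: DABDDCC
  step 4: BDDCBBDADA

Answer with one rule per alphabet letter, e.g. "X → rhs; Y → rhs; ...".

  step 3 ⇒ step 4: DABDDCC ⇒ B·DD·C·B·B·DA·DA
    A ↦ DD
    B ↦ C
    C ↦ DA
    D ↦ B

A->DD, B->C, C->DA, D->B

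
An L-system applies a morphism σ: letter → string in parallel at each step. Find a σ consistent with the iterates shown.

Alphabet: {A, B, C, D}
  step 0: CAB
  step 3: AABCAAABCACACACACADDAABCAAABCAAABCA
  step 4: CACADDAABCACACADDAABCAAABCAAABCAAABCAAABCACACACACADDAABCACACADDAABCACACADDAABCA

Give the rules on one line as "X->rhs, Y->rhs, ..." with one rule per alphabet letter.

  step 3 ⇒ step 4: AABCAAABCACACACACADDAABCAAABCAAABCA ⇒ CA·CA·DD·AAB·CA·CA·CA·DD·AAB·CA·AAB·CA·AAB·CA·AAB·CA·AAB·CA·CA·CA·CA·CA·DD·AAB·CA·CA·CA·DD·AAB·CA·CA·CA·DD·AAB·CA
    A ↦ CA
    B ↦ DD
    C ↦ AAB
    D ↦ CA

A->CA, B->DD, C->AAB, D->CA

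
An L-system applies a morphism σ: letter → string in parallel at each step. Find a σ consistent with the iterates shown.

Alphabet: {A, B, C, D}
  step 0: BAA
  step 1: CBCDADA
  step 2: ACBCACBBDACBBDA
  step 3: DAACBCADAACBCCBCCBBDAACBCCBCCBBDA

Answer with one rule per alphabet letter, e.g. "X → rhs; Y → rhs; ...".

A->DA, B->CBC, C->A, D->CBB

  step 2 ⇒ step 3: ACBCACBBDACBBDA ⇒ DA·A·CBC·A·DA·A·CBC·CBC·CBB·DA·A·CBC·CBC·CBB·DA
    A ↦ DA
    B ↦ CBC
    C ↦ A
    D ↦ CBB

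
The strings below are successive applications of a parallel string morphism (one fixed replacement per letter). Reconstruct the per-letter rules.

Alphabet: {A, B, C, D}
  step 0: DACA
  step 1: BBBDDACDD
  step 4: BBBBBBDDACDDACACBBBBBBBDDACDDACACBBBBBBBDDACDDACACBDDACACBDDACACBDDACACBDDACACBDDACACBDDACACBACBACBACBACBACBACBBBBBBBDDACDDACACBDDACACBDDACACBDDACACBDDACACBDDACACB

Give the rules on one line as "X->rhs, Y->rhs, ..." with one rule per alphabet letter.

  step 0 ⇒ step 1: DACA ⇒ BBB·DD·AC·DD
    A ↦ DD
    C ↦ AC
    D ↦ BBB
    B ↦ ACB  (constrained at step 1)

A->DD, B->ACB, C->AC, D->BBB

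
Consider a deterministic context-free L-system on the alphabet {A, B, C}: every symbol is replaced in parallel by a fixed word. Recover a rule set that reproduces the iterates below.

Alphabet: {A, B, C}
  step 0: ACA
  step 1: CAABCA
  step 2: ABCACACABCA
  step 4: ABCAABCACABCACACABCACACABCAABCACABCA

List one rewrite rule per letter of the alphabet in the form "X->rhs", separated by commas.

  step 1 ⇒ step 2: CAABCA ⇒ AB·CA·CA·C·AB·CA
    A ↦ CA
    B ↦ C
    C ↦ AB

A->CA, B->C, C->AB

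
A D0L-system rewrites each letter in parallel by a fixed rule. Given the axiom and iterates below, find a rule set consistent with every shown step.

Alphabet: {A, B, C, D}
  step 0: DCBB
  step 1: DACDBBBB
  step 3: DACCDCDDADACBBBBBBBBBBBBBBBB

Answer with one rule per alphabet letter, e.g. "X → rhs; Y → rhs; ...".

A->C, B->BB, C->CD, D->DA

  step 0 ⇒ step 1: DCBB ⇒ DA·CD·BB·BB
    B ↦ BB
    C ↦ CD
    D ↦ DA
    A ↦ C  (constrained at step 1)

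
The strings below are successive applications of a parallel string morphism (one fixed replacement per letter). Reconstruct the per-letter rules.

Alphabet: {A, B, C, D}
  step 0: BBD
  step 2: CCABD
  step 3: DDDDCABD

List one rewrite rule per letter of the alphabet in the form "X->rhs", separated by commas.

A->C, B->A, C->DD, D->BD

  step 2 ⇒ step 3: CCABD ⇒ DD·DD·C·A·BD
    A ↦ C
    B ↦ A
    C ↦ DD
    D ↦ BD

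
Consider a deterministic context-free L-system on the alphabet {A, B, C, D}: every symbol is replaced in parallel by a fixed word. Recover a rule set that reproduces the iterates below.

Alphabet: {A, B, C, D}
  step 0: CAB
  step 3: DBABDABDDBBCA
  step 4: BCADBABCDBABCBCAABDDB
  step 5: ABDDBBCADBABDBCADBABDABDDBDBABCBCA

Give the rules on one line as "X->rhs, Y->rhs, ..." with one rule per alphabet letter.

  step 4 ⇒ step 5: BCADBABCDBABCBCAABDDB ⇒ A·BD·DB·BC·A·DB·A·BD·BC·A·DB·A·BD·A·BD·DB·DB·A·BC·BC·A
    A ↦ DB
    B ↦ A
    C ↦ BD
    D ↦ BC

A->DB, B->A, C->BD, D->BC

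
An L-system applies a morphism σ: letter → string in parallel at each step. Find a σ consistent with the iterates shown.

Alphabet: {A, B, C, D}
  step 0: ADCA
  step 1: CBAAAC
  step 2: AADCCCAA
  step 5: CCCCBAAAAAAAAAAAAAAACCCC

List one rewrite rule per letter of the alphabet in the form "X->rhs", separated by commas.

  step 1 ⇒ step 2: CBAAAC ⇒ AA·D·C·C·C·AA
    A ↦ C
    B ↦ D
    C ↦ AA
  step 0 ⇒ step 1: ADCA ⇒ C·BA·AA·C
    D ↦ BA

A->C, B->D, C->AA, D->BA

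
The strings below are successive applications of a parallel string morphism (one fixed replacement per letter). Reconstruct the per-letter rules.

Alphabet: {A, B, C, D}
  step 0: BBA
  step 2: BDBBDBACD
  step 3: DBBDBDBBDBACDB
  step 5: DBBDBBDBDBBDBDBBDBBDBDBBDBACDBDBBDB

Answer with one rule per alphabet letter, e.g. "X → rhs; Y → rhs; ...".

  step 2 ⇒ step 3: BDBBDBACD ⇒ DB·B·DB·DB·B·DB·AC·D·B
    A ↦ AC
    B ↦ DB
    C ↦ D
    D ↦ B

A->AC, B->DB, C->D, D->B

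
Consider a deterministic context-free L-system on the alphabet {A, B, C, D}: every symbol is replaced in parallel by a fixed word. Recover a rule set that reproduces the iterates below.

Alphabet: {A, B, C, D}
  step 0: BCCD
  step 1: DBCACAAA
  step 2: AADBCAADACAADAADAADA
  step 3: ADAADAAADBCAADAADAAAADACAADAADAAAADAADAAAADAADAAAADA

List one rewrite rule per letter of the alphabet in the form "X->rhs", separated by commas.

  step 2 ⇒ step 3: AADBCAADACAADAADAADA ⇒ ADA·ADA·AA·DB·CA·ADA·ADA·AA·ADA·CA·ADA·ADA·AA·ADA·ADA·AA·ADA·ADA·AA·ADA
    A ↦ ADA
    B ↦ DB
    C ↦ CA
    D ↦ AA

A->ADA, B->DB, C->CA, D->AA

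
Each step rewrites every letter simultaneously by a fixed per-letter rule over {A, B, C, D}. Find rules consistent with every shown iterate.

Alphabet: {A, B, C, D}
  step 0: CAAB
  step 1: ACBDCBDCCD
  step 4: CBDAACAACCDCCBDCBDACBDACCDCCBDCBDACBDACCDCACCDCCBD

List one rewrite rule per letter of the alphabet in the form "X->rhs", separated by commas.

  step 0 ⇒ step 1: CAAB ⇒ A·CBD·CBD·CCD
    A ↦ CBD
    B ↦ CCD
    C ↦ A
    D ↦ C  (constrained at step 1)

A->CBD, B->CCD, C->A, D->C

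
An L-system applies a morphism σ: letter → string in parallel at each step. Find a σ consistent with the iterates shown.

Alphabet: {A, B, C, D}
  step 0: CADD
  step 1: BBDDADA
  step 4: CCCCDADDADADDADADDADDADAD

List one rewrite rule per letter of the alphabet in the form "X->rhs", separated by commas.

  step 0 ⇒ step 1: CADD ⇒ BB·D·DA·DA
    A ↦ D
    C ↦ BB
    D ↦ DA
    B ↦ C  (constrained at step 1)

A->D, B->C, C->BB, D->DA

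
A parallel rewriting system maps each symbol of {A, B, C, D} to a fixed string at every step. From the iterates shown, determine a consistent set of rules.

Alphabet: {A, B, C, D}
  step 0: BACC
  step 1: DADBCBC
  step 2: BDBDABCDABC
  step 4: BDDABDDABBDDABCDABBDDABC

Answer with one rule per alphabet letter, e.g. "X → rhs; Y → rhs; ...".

  step 1 ⇒ step 2: DADBCBC ⇒ B·D·B·DA·BC·DA·BC
    A ↦ D
    B ↦ DA
    C ↦ BC
    D ↦ B

A->D, B->DA, C->BC, D->B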